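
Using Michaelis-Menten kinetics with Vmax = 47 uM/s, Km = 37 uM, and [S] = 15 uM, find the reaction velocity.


v = Vmax * [S] / (Km + [S])
v = 47 * 15 / (37 + 15)
v = 13.5577 uM/s

13.5577 uM/s


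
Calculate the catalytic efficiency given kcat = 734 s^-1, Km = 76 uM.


Catalytic efficiency = kcat / Km
= 734 / 76
= 9.6579 uM^-1*s^-1

9.6579 uM^-1*s^-1


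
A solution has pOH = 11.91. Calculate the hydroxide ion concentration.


[OH-] = 10^(-pOH)
[OH-] = 10^(-11.91)
[OH-] = 1.230e-12 M

1.230e-12 M


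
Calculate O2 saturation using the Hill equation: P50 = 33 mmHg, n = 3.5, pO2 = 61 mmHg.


Y = pO2^n / (P50^n + pO2^n)
Y = 61^3.5 / (33^3.5 + 61^3.5)
Y = 89.57%

89.57%


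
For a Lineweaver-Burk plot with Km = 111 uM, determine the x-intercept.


x-intercept = -1/Km
= -1/111
= -0.009 1/uM

-0.009 1/uM


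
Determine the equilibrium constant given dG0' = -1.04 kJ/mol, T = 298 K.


Keq = exp(-dG0 * 1000 / (R * T))
Keq = exp(-(-1.04) * 1000 / (8.314 * 298))
Keq = 1.5216

1.5216


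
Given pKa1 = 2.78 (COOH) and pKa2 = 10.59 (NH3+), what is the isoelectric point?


pI = (pKa1 + pKa2) / 2
pI = (2.78 + 10.59) / 2
pI = 6.685

6.685


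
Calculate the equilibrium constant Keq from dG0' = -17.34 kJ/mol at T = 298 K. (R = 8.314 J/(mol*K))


Keq = exp(-dG0 * 1000 / (R * T))
Keq = exp(-(-17.34) * 1000 / (8.314 * 298))
Keq = 1095.3043

1095.3043


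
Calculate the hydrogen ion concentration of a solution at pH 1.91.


[H+] = 10^(-pH)
[H+] = 10^(-1.91)
[H+] = 0.0123 M

0.0123 M


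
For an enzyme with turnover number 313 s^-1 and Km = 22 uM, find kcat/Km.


Catalytic efficiency = kcat / Km
= 313 / 22
= 14.2273 uM^-1*s^-1

14.2273 uM^-1*s^-1


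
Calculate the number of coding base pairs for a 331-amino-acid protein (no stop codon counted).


Each amino acid = 1 codon = 3 bp
bp = 331 * 3 = 993 bp

993 bp


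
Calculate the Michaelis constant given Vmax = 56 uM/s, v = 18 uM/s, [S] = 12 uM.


Km = [S] * (Vmax - v) / v
Km = 12 * (56 - 18) / 18
Km = 25.3333 uM

25.3333 uM


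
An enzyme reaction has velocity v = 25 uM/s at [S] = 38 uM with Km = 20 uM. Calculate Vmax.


Vmax = v * (Km + [S]) / [S]
Vmax = 25 * (20 + 38) / 38
Vmax = 38.1579 uM/s

38.1579 uM/s


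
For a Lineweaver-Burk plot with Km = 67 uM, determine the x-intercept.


x-intercept = -1/Km
= -1/67
= -0.0149 1/uM

-0.0149 1/uM


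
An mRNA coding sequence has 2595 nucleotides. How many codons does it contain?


codons = nucleotides / 3
codons = 2595 / 3 = 865

865


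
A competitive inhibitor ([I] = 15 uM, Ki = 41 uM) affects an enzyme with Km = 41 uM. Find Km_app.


Km_app = Km * (1 + [I]/Ki)
Km_app = 41 * (1 + 15/41)
Km_app = 56.0 uM

56.0 uM


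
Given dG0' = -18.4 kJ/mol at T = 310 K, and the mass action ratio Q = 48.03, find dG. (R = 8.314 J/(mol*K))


dG = dG0' + RT * ln(Q) / 1000
dG = -18.4 + 8.314 * 310 * ln(48.03) / 1000
dG = -8.421 kJ/mol

-8.421 kJ/mol


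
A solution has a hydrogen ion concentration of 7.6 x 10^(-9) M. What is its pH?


pH = -log10([H+])
pH = -log10(7.6 x 10^(-9))
pH = 8.1192

8.1192


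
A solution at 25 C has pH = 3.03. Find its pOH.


pOH = 14 - pH
pOH = 14 - 3.03
pOH = 10.97

10.97


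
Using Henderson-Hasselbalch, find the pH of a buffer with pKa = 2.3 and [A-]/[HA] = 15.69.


pH = pKa + log10([A-]/[HA])
pH = 2.3 + log10(15.69)
pH = 3.4956

3.4956


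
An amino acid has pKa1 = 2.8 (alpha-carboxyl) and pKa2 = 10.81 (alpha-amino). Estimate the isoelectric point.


pI = (pKa1 + pKa2) / 2
pI = (2.8 + 10.81) / 2
pI = 6.805

6.805


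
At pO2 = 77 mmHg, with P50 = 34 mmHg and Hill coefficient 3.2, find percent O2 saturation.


Y = pO2^n / (P50^n + pO2^n)
Y = 77^3.2 / (34^3.2 + 77^3.2)
Y = 93.19%

93.19%


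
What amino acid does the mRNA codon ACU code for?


Standard genetic code lookup.
Codon ACU -> Thr

Thr


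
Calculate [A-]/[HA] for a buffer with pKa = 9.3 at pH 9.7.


[A-]/[HA] = 10^(pH - pKa)
= 10^(9.7 - 9.3)
= 2.5119

2.5119


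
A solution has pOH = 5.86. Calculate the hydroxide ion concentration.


[OH-] = 10^(-pOH)
[OH-] = 10^(-5.86)
[OH-] = 1.380e-06 M

1.380e-06 M


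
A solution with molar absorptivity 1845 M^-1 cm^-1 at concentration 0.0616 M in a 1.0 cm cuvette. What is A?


A = epsilon * c * l
A = 1845 * 0.0616 * 1.0
A = 113.652

113.652


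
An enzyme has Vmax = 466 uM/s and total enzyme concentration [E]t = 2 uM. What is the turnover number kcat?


kcat = Vmax / [E]t
kcat = 466 / 2
kcat = 233.0 s^-1

233.0 s^-1


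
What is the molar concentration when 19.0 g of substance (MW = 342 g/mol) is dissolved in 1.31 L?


C = (mass / MW) / volume
C = (19.0 / 342) / 1.31
C = 0.0424 M

0.0424 M


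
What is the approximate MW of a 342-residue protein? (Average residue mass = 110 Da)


MW = n_residues * 110 Da
MW = 342 * 110
MW = 37620 Da

37620 Da


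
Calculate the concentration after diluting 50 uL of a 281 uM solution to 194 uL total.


C2 = C1 * V1 / V2
C2 = 281 * 50 / 194
C2 = 72.4227 uM

72.4227 uM


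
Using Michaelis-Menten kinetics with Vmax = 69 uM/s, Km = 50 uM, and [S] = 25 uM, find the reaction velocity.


v = Vmax * [S] / (Km + [S])
v = 69 * 25 / (50 + 25)
v = 23.0 uM/s

23.0 uM/s


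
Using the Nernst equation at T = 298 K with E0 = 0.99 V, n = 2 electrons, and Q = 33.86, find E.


E = E0 - (RT/nF) * ln(Q)
E = 0.99 - (8.314 * 298 / (2 * 96485)) * ln(33.86)
E = 0.9448 V

0.9448 V


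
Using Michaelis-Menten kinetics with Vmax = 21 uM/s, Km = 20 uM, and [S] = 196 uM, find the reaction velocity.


v = Vmax * [S] / (Km + [S])
v = 21 * 196 / (20 + 196)
v = 19.0556 uM/s

19.0556 uM/s


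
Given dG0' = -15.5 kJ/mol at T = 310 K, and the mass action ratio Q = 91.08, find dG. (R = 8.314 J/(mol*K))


dG = dG0' + RT * ln(Q) / 1000
dG = -15.5 + 8.314 * 310 * ln(91.08) / 1000
dG = -3.8717 kJ/mol

-3.8717 kJ/mol


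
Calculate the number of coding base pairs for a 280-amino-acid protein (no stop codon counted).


Each amino acid = 1 codon = 3 bp
bp = 280 * 3 = 840 bp

840 bp


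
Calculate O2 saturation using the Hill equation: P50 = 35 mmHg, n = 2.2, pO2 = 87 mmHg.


Y = pO2^n / (P50^n + pO2^n)
Y = 87^2.2 / (35^2.2 + 87^2.2)
Y = 88.11%

88.11%


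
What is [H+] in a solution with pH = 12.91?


[H+] = 10^(-pH)
[H+] = 10^(-12.91)
[H+] = 1.230e-13 M

1.230e-13 M


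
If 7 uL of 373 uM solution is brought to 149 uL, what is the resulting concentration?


C2 = C1 * V1 / V2
C2 = 373 * 7 / 149
C2 = 17.5235 uM

17.5235 uM


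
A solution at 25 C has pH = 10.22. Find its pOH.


pOH = 14 - pH
pOH = 14 - 10.22
pOH = 3.78

3.78


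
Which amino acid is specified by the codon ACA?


Standard genetic code lookup.
Codon ACA -> Thr

Thr


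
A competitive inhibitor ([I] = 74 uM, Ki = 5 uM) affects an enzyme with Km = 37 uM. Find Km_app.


Km_app = Km * (1 + [I]/Ki)
Km_app = 37 * (1 + 74/5)
Km_app = 584.6 uM

584.6 uM


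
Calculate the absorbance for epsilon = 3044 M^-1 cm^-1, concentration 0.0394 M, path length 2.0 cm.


A = epsilon * c * l
A = 3044 * 0.0394 * 2.0
A = 239.8672

239.8672


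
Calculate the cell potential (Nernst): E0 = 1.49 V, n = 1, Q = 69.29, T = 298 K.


E = E0 - (RT/nF) * ln(Q)
E = 1.49 - (8.314 * 298 / (1 * 96485)) * ln(69.29)
E = 1.3812 V

1.3812 V


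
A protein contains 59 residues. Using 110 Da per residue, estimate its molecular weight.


MW = n_residues * 110 Da
MW = 59 * 110
MW = 6490 Da

6490 Da


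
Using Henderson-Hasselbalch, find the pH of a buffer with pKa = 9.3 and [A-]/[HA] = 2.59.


pH = pKa + log10([A-]/[HA])
pH = 9.3 + log10(2.59)
pH = 9.7133

9.7133


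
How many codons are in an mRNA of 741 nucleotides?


codons = nucleotides / 3
codons = 741 / 3 = 247

247


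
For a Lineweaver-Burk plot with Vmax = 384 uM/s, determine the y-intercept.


y-intercept = 1/Vmax
= 1/384
= 0.0026 s/uM

0.0026 s/uM


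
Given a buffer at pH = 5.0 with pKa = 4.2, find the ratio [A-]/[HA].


[A-]/[HA] = 10^(pH - pKa)
= 10^(5.0 - 4.2)
= 6.3096

6.3096


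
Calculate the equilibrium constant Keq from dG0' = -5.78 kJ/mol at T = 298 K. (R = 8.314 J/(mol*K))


Keq = exp(-dG0 * 1000 / (R * T))
Keq = exp(-(-5.78) * 1000 / (8.314 * 298))
Keq = 10.3081

10.3081


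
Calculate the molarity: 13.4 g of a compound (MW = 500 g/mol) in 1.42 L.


C = (mass / MW) / volume
C = (13.4 / 500) / 1.42
C = 0.0189 M

0.0189 M


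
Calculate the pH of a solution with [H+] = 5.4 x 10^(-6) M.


pH = -log10([H+])
pH = -log10(5.4 x 10^(-6))
pH = 5.2676

5.2676


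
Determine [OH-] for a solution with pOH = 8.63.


[OH-] = 10^(-pOH)
[OH-] = 10^(-8.63)
[OH-] = 2.344e-09 M

2.344e-09 M


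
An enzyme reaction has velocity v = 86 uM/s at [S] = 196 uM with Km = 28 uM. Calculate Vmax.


Vmax = v * (Km + [S]) / [S]
Vmax = 86 * (28 + 196) / 196
Vmax = 98.2857 uM/s

98.2857 uM/s


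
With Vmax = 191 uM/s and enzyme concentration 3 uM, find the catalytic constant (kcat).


kcat = Vmax / [E]t
kcat = 191 / 3
kcat = 63.6667 s^-1

63.6667 s^-1


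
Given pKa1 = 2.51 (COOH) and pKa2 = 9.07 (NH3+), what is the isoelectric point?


pI = (pKa1 + pKa2) / 2
pI = (2.51 + 9.07) / 2
pI = 5.79

5.79


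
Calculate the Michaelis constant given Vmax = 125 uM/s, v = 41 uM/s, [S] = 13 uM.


Km = [S] * (Vmax - v) / v
Km = 13 * (125 - 41) / 41
Km = 26.6341 uM

26.6341 uM


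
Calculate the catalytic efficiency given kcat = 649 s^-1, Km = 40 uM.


Catalytic efficiency = kcat / Km
= 649 / 40
= 16.225 uM^-1*s^-1

16.225 uM^-1*s^-1


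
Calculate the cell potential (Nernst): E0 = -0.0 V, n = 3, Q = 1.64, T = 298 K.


E = E0 - (RT/nF) * ln(Q)
E = -0.0 - (8.314 * 298 / (3 * 96485)) * ln(1.64)
E = -0.0042 V

-0.0042 V


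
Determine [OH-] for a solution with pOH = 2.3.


[OH-] = 10^(-pOH)
[OH-] = 10^(-2.3)
[OH-] = 0.005 M

0.005 M


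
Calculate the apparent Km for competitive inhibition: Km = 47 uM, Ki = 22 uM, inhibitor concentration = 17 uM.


Km_app = Km * (1 + [I]/Ki)
Km_app = 47 * (1 + 17/22)
Km_app = 83.3182 uM

83.3182 uM


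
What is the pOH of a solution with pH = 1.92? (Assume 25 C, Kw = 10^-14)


pOH = 14 - pH
pOH = 14 - 1.92
pOH = 12.08

12.08


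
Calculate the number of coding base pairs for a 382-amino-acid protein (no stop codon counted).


Each amino acid = 1 codon = 3 bp
bp = 382 * 3 = 1146 bp

1146 bp


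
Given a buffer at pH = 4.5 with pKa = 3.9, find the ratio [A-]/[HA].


[A-]/[HA] = 10^(pH - pKa)
= 10^(4.5 - 3.9)
= 3.9811

3.9811


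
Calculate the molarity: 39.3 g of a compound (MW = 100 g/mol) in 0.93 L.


C = (mass / MW) / volume
C = (39.3 / 100) / 0.93
C = 0.4226 M

0.4226 M


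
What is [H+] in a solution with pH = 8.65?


[H+] = 10^(-pH)
[H+] = 10^(-8.65)
[H+] = 2.239e-09 M

2.239e-09 M


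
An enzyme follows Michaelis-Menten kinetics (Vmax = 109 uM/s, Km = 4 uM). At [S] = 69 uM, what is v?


v = Vmax * [S] / (Km + [S])
v = 109 * 69 / (4 + 69)
v = 103.0274 uM/s

103.0274 uM/s


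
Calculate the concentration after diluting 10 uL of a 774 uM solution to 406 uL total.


C2 = C1 * V1 / V2
C2 = 774 * 10 / 406
C2 = 19.064 uM

19.064 uM


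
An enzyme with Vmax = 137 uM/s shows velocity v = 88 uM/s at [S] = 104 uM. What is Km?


Km = [S] * (Vmax - v) / v
Km = 104 * (137 - 88) / 88
Km = 57.9091 uM

57.9091 uM


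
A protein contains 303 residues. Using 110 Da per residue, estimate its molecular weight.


MW = n_residues * 110 Da
MW = 303 * 110
MW = 33330 Da

33330 Da


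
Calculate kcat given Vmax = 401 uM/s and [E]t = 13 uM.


kcat = Vmax / [E]t
kcat = 401 / 13
kcat = 30.8462 s^-1

30.8462 s^-1


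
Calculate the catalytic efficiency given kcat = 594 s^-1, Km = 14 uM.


Catalytic efficiency = kcat / Km
= 594 / 14
= 42.4286 uM^-1*s^-1

42.4286 uM^-1*s^-1


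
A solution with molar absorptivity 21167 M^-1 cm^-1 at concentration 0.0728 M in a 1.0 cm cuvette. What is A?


A = epsilon * c * l
A = 21167 * 0.0728 * 1.0
A = 1540.9576

1540.9576


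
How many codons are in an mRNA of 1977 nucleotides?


codons = nucleotides / 3
codons = 1977 / 3 = 659

659


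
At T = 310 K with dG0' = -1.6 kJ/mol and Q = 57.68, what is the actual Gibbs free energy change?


dG = dG0' + RT * ln(Q) / 1000
dG = -1.6 + 8.314 * 310 * ln(57.68) / 1000
dG = 8.8509 kJ/mol

8.8509 kJ/mol


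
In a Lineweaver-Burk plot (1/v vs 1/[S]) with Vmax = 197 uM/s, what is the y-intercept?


y-intercept = 1/Vmax
= 1/197
= 0.0051 s/uM

0.0051 s/uM


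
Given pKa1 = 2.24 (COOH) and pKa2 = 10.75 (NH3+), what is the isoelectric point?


pI = (pKa1 + pKa2) / 2
pI = (2.24 + 10.75) / 2
pI = 6.495

6.495


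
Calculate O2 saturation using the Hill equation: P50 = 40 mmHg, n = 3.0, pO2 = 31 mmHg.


Y = pO2^n / (P50^n + pO2^n)
Y = 31^3.0 / (40^3.0 + 31^3.0)
Y = 31.76%

31.76%


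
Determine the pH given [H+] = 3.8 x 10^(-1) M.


pH = -log10([H+])
pH = -log10(3.8 x 10^(-1))
pH = 0.4202

0.4202


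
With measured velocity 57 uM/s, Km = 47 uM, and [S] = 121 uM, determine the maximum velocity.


Vmax = v * (Km + [S]) / [S]
Vmax = 57 * (47 + 121) / 121
Vmax = 79.1405 uM/s

79.1405 uM/s


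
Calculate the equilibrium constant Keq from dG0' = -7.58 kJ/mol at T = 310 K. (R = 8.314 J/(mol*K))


Keq = exp(-dG0 * 1000 / (R * T))
Keq = exp(-(-7.58) * 1000 / (8.314 * 310))
Keq = 18.9351

18.9351


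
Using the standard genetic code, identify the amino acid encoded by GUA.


Standard genetic code lookup.
Codon GUA -> Val

Val


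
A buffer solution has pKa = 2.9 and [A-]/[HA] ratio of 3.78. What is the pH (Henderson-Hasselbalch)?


pH = pKa + log10([A-]/[HA])
pH = 2.9 + log10(3.78)
pH = 3.4775

3.4775


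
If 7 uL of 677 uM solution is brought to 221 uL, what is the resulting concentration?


C2 = C1 * V1 / V2
C2 = 677 * 7 / 221
C2 = 21.4434 uM

21.4434 uM


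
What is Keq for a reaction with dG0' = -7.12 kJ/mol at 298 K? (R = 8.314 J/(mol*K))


Keq = exp(-dG0 * 1000 / (R * T))
Keq = exp(-(-7.12) * 1000 / (8.314 * 298))
Keq = 17.7038

17.7038


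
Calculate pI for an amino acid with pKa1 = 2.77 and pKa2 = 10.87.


pI = (pKa1 + pKa2) / 2
pI = (2.77 + 10.87) / 2
pI = 6.82

6.82


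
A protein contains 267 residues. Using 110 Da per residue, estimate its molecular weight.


MW = n_residues * 110 Da
MW = 267 * 110
MW = 29370 Da

29370 Da


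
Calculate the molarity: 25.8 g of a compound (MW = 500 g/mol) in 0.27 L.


C = (mass / MW) / volume
C = (25.8 / 500) / 0.27
C = 0.1911 M

0.1911 M


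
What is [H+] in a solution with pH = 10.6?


[H+] = 10^(-pH)
[H+] = 10^(-10.6)
[H+] = 2.512e-11 M

2.512e-11 M


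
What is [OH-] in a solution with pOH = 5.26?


[OH-] = 10^(-pOH)
[OH-] = 10^(-5.26)
[OH-] = 5.495e-06 M

5.495e-06 M


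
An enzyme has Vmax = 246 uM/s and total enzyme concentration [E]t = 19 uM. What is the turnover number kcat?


kcat = Vmax / [E]t
kcat = 246 / 19
kcat = 12.9474 s^-1

12.9474 s^-1


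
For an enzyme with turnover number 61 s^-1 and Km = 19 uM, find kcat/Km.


Catalytic efficiency = kcat / Km
= 61 / 19
= 3.2105 uM^-1*s^-1

3.2105 uM^-1*s^-1


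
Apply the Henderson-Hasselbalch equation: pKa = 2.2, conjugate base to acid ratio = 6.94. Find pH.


pH = pKa + log10([A-]/[HA])
pH = 2.2 + log10(6.94)
pH = 3.0414

3.0414


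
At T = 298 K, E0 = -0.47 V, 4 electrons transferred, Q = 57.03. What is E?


E = E0 - (RT/nF) * ln(Q)
E = -0.47 - (8.314 * 298 / (4 * 96485)) * ln(57.03)
E = -0.496 V

-0.496 V


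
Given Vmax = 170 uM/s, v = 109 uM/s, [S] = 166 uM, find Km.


Km = [S] * (Vmax - v) / v
Km = 166 * (170 - 109) / 109
Km = 92.8991 uM

92.8991 uM


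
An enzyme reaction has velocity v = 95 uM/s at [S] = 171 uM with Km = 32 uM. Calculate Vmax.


Vmax = v * (Km + [S]) / [S]
Vmax = 95 * (32 + 171) / 171
Vmax = 112.7778 uM/s

112.7778 uM/s


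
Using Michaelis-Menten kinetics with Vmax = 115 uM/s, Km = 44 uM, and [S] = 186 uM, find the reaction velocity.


v = Vmax * [S] / (Km + [S])
v = 115 * 186 / (44 + 186)
v = 93.0 uM/s

93.0 uM/s


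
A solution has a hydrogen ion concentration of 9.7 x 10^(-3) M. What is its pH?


pH = -log10([H+])
pH = -log10(9.7 x 10^(-3))
pH = 2.0132

2.0132


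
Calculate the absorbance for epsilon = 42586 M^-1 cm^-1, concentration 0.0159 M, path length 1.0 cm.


A = epsilon * c * l
A = 42586 * 0.0159 * 1.0
A = 677.1174

677.1174


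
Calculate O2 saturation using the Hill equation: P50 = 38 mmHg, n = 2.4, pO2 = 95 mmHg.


Y = pO2^n / (P50^n + pO2^n)
Y = 95^2.4 / (38^2.4 + 95^2.4)
Y = 90.02%

90.02%


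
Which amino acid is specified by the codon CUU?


Standard genetic code lookup.
Codon CUU -> Leu

Leu


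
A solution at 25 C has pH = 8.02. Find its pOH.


pOH = 14 - pH
pOH = 14 - 8.02
pOH = 5.98

5.98


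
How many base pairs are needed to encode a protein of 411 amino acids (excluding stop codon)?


Each amino acid = 1 codon = 3 bp
bp = 411 * 3 = 1233 bp

1233 bp


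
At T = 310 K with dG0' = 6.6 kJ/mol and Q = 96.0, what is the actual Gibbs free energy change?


dG = dG0' + RT * ln(Q) / 1000
dG = 6.6 + 8.314 * 310 * ln(96.0) / 1000
dG = 18.3639 kJ/mol

18.3639 kJ/mol


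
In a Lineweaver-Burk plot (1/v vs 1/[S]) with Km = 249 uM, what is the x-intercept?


x-intercept = -1/Km
= -1/249
= -0.004 1/uM

-0.004 1/uM


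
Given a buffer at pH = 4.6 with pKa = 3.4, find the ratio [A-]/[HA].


[A-]/[HA] = 10^(pH - pKa)
= 10^(4.6 - 3.4)
= 15.8489

15.8489


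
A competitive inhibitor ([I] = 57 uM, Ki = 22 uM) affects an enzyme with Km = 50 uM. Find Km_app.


Km_app = Km * (1 + [I]/Ki)
Km_app = 50 * (1 + 57/22)
Km_app = 179.5455 uM

179.5455 uM


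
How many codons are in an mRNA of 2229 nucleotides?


codons = nucleotides / 3
codons = 2229 / 3 = 743

743


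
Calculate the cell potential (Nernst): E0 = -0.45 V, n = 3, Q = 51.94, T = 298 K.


E = E0 - (RT/nF) * ln(Q)
E = -0.45 - (8.314 * 298 / (3 * 96485)) * ln(51.94)
E = -0.4838 V

-0.4838 V


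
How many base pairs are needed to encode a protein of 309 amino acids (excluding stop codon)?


Each amino acid = 1 codon = 3 bp
bp = 309 * 3 = 927 bp

927 bp


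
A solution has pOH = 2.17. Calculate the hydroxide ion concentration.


[OH-] = 10^(-pOH)
[OH-] = 10^(-2.17)
[OH-] = 0.0068 M

0.0068 M


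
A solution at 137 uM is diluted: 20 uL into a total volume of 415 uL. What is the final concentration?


C2 = C1 * V1 / V2
C2 = 137 * 20 / 415
C2 = 6.6024 uM

6.6024 uM


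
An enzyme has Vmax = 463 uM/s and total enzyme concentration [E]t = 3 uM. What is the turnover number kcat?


kcat = Vmax / [E]t
kcat = 463 / 3
kcat = 154.3333 s^-1

154.3333 s^-1


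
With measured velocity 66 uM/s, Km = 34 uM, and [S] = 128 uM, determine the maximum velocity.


Vmax = v * (Km + [S]) / [S]
Vmax = 66 * (34 + 128) / 128
Vmax = 83.5312 uM/s

83.5312 uM/s


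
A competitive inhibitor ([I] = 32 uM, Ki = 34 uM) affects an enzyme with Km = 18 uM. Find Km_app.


Km_app = Km * (1 + [I]/Ki)
Km_app = 18 * (1 + 32/34)
Km_app = 34.9412 uM

34.9412 uM


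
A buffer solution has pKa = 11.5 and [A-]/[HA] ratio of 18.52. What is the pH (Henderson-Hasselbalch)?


pH = pKa + log10([A-]/[HA])
pH = 11.5 + log10(18.52)
pH = 12.7676

12.7676


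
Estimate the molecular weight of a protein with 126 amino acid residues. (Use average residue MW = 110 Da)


MW = n_residues * 110 Da
MW = 126 * 110
MW = 13860 Da

13860 Da


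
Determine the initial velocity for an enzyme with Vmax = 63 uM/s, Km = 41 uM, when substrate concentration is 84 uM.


v = Vmax * [S] / (Km + [S])
v = 63 * 84 / (41 + 84)
v = 42.336 uM/s

42.336 uM/s


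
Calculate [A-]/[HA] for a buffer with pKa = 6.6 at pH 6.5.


[A-]/[HA] = 10^(pH - pKa)
= 10^(6.5 - 6.6)
= 0.7943

0.7943


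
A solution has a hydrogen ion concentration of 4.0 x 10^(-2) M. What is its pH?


pH = -log10([H+])
pH = -log10(4.0 x 10^(-2))
pH = 1.3979

1.3979


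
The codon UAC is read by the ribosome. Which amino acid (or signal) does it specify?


Standard genetic code lookup.
Codon UAC -> Tyr

Tyr


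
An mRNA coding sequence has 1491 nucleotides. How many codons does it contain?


codons = nucleotides / 3
codons = 1491 / 3 = 497

497


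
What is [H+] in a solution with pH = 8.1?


[H+] = 10^(-pH)
[H+] = 10^(-8.1)
[H+] = 7.943e-09 M

7.943e-09 M


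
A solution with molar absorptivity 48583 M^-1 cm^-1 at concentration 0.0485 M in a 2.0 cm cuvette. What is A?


A = epsilon * c * l
A = 48583 * 0.0485 * 2.0
A = 4712.551

4712.551


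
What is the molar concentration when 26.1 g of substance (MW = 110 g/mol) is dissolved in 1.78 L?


C = (mass / MW) / volume
C = (26.1 / 110) / 1.78
C = 0.1333 M

0.1333 M


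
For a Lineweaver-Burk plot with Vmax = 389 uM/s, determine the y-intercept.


y-intercept = 1/Vmax
= 1/389
= 0.0026 s/uM

0.0026 s/uM


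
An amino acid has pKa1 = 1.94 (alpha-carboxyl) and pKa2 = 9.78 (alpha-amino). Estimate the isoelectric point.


pI = (pKa1 + pKa2) / 2
pI = (1.94 + 9.78) / 2
pI = 5.86

5.86


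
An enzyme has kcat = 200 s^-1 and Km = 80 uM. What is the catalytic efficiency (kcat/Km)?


Catalytic efficiency = kcat / Km
= 200 / 80
= 2.5 uM^-1*s^-1

2.5 uM^-1*s^-1


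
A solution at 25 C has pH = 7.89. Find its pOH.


pOH = 14 - pH
pOH = 14 - 7.89
pOH = 6.11

6.11


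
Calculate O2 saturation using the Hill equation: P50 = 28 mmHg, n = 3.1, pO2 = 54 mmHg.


Y = pO2^n / (P50^n + pO2^n)
Y = 54^3.1 / (28^3.1 + 54^3.1)
Y = 88.45%

88.45%


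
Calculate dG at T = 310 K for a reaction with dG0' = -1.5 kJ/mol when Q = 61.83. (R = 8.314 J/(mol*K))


dG = dG0' + RT * ln(Q) / 1000
dG = -1.5 + 8.314 * 310 * ln(61.83) / 1000
dG = 9.13 kJ/mol

9.13 kJ/mol


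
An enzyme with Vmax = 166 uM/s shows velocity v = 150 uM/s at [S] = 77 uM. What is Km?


Km = [S] * (Vmax - v) / v
Km = 77 * (166 - 150) / 150
Km = 8.2133 uM

8.2133 uM


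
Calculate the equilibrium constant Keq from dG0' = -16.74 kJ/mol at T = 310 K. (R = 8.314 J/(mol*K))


Keq = exp(-dG0 * 1000 / (R * T))
Keq = exp(-(-16.74) * 1000 / (8.314 * 310))
Keq = 661.8696

661.8696


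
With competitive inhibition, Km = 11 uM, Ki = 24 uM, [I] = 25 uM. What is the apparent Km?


Km_app = Km * (1 + [I]/Ki)
Km_app = 11 * (1 + 25/24)
Km_app = 22.4583 uM

22.4583 uM


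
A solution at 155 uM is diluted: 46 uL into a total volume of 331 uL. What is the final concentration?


C2 = C1 * V1 / V2
C2 = 155 * 46 / 331
C2 = 21.5408 uM

21.5408 uM


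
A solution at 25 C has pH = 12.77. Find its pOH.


pOH = 14 - pH
pOH = 14 - 12.77
pOH = 1.23

1.23


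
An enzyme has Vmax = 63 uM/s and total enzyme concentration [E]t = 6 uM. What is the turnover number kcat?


kcat = Vmax / [E]t
kcat = 63 / 6
kcat = 10.5 s^-1

10.5 s^-1


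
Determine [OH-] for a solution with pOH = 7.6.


[OH-] = 10^(-pOH)
[OH-] = 10^(-7.6)
[OH-] = 2.512e-08 M

2.512e-08 M


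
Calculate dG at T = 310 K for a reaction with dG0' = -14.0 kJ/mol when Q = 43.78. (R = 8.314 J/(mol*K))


dG = dG0' + RT * ln(Q) / 1000
dG = -14.0 + 8.314 * 310 * ln(43.78) / 1000
dG = -4.2598 kJ/mol

-4.2598 kJ/mol


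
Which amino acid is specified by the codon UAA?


Standard genetic code lookup.
Codon UAA -> Stop

Stop


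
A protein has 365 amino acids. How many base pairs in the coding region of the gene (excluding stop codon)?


Each amino acid = 1 codon = 3 bp
bp = 365 * 3 = 1095 bp

1095 bp


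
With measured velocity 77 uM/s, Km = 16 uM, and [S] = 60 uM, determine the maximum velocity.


Vmax = v * (Km + [S]) / [S]
Vmax = 77 * (16 + 60) / 60
Vmax = 97.5333 uM/s

97.5333 uM/s


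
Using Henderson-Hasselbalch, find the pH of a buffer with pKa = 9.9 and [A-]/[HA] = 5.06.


pH = pKa + log10([A-]/[HA])
pH = 9.9 + log10(5.06)
pH = 10.6042

10.6042


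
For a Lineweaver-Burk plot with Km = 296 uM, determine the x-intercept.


x-intercept = -1/Km
= -1/296
= -0.0034 1/uM

-0.0034 1/uM


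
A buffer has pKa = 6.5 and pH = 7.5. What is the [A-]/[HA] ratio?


[A-]/[HA] = 10^(pH - pKa)
= 10^(7.5 - 6.5)
= 10.0

10.0


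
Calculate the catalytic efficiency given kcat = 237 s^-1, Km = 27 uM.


Catalytic efficiency = kcat / Km
= 237 / 27
= 8.7778 uM^-1*s^-1

8.7778 uM^-1*s^-1


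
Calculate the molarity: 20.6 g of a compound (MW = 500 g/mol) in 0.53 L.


C = (mass / MW) / volume
C = (20.6 / 500) / 0.53
C = 0.0777 M

0.0777 M


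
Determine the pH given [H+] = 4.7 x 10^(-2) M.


pH = -log10([H+])
pH = -log10(4.7 x 10^(-2))
pH = 1.3279

1.3279


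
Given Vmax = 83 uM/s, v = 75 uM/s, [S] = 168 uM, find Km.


Km = [S] * (Vmax - v) / v
Km = 168 * (83 - 75) / 75
Km = 17.92 uM

17.92 uM


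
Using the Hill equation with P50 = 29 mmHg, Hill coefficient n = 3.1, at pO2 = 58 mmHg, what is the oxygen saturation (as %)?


Y = pO2^n / (P50^n + pO2^n)
Y = 58^3.1 / (29^3.1 + 58^3.1)
Y = 89.56%

89.56%


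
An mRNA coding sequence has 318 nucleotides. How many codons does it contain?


codons = nucleotides / 3
codons = 318 / 3 = 106

106


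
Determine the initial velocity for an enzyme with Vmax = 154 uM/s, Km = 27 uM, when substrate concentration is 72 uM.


v = Vmax * [S] / (Km + [S])
v = 154 * 72 / (27 + 72)
v = 112.0 uM/s

112.0 uM/s


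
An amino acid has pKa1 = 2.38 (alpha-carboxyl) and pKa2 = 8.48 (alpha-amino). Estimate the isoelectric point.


pI = (pKa1 + pKa2) / 2
pI = (2.38 + 8.48) / 2
pI = 5.43

5.43


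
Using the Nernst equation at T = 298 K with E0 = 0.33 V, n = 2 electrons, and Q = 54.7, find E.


E = E0 - (RT/nF) * ln(Q)
E = 0.33 - (8.314 * 298 / (2 * 96485)) * ln(54.7)
E = 0.2786 V

0.2786 V


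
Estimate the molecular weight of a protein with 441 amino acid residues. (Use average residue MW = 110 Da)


MW = n_residues * 110 Da
MW = 441 * 110
MW = 48510 Da

48510 Da


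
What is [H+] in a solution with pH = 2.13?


[H+] = 10^(-pH)
[H+] = 10^(-2.13)
[H+] = 0.0074 M

0.0074 M


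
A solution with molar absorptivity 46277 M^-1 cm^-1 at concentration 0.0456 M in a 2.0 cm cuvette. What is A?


A = epsilon * c * l
A = 46277 * 0.0456 * 2.0
A = 4220.4624

4220.4624


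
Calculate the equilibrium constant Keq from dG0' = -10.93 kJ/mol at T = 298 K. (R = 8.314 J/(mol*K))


Keq = exp(-dG0 * 1000 / (R * T))
Keq = exp(-(-10.93) * 1000 / (8.314 * 298))
Keq = 82.3993

82.3993


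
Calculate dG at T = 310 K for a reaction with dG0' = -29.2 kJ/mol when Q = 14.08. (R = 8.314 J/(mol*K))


dG = dG0' + RT * ln(Q) / 1000
dG = -29.2 + 8.314 * 310 * ln(14.08) / 1000
dG = -22.3836 kJ/mol

-22.3836 kJ/mol


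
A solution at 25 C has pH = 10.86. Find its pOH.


pOH = 14 - pH
pOH = 14 - 10.86
pOH = 3.14

3.14


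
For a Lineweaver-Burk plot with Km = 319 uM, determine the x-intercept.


x-intercept = -1/Km
= -1/319
= -0.0031 1/uM

-0.0031 1/uM


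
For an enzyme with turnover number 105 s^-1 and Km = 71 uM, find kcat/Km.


Catalytic efficiency = kcat / Km
= 105 / 71
= 1.4789 uM^-1*s^-1

1.4789 uM^-1*s^-1


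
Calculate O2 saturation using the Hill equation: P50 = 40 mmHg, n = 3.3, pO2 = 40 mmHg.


Y = pO2^n / (P50^n + pO2^n)
Y = 40^3.3 / (40^3.3 + 40^3.3)
Y = 50.0%

50.0%


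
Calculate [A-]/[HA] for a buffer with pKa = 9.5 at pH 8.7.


[A-]/[HA] = 10^(pH - pKa)
= 10^(8.7 - 9.5)
= 0.1585

0.1585


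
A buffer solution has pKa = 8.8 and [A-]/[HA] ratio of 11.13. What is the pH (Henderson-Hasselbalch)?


pH = pKa + log10([A-]/[HA])
pH = 8.8 + log10(11.13)
pH = 9.8465

9.8465


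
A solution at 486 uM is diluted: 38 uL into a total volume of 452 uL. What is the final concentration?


C2 = C1 * V1 / V2
C2 = 486 * 38 / 452
C2 = 40.8584 uM

40.8584 uM


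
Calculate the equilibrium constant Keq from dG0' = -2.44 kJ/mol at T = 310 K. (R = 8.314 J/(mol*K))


Keq = exp(-dG0 * 1000 / (R * T))
Keq = exp(-(-2.44) * 1000 / (8.314 * 310))
Keq = 2.5772

2.5772


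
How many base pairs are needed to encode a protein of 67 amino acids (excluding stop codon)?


Each amino acid = 1 codon = 3 bp
bp = 67 * 3 = 201 bp

201 bp


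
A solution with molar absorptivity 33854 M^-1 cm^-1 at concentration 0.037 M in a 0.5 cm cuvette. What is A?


A = epsilon * c * l
A = 33854 * 0.037 * 0.5
A = 626.299

626.299


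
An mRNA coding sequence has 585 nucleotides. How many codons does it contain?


codons = nucleotides / 3
codons = 585 / 3 = 195

195


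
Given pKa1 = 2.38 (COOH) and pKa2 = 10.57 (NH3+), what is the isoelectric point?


pI = (pKa1 + pKa2) / 2
pI = (2.38 + 10.57) / 2
pI = 6.475

6.475


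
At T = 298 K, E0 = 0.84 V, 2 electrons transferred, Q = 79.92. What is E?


E = E0 - (RT/nF) * ln(Q)
E = 0.84 - (8.314 * 298 / (2 * 96485)) * ln(79.92)
E = 0.7838 V

0.7838 V


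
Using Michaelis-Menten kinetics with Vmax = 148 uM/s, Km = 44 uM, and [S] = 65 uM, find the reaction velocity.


v = Vmax * [S] / (Km + [S])
v = 148 * 65 / (44 + 65)
v = 88.2569 uM/s

88.2569 uM/s


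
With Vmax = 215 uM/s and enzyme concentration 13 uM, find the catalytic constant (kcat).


kcat = Vmax / [E]t
kcat = 215 / 13
kcat = 16.5385 s^-1

16.5385 s^-1


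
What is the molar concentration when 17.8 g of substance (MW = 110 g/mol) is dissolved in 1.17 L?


C = (mass / MW) / volume
C = (17.8 / 110) / 1.17
C = 0.1383 M

0.1383 M


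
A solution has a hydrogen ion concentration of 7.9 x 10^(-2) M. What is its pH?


pH = -log10([H+])
pH = -log10(7.9 x 10^(-2))
pH = 1.1024

1.1024


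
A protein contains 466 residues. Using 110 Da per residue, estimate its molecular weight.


MW = n_residues * 110 Da
MW = 466 * 110
MW = 51260 Da

51260 Da


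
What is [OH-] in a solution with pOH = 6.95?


[OH-] = 10^(-pOH)
[OH-] = 10^(-6.95)
[OH-] = 1.122e-07 M

1.122e-07 M


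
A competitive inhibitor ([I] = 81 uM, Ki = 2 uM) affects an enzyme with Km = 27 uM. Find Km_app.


Km_app = Km * (1 + [I]/Ki)
Km_app = 27 * (1 + 81/2)
Km_app = 1120.5 uM

1120.5 uM


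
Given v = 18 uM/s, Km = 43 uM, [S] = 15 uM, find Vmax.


Vmax = v * (Km + [S]) / [S]
Vmax = 18 * (43 + 15) / 15
Vmax = 69.6 uM/s

69.6 uM/s


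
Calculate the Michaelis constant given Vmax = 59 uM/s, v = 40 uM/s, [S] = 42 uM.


Km = [S] * (Vmax - v) / v
Km = 42 * (59 - 40) / 40
Km = 19.95 uM

19.95 uM


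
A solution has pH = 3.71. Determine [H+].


[H+] = 10^(-pH)
[H+] = 10^(-3.71)
[H+] = 1.950e-04 M

1.950e-04 M


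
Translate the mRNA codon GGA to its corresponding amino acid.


Standard genetic code lookup.
Codon GGA -> Gly

Gly


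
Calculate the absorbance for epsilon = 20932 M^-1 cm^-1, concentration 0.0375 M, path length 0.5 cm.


A = epsilon * c * l
A = 20932 * 0.0375 * 0.5
A = 392.475

392.475


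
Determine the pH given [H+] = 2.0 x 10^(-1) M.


pH = -log10([H+])
pH = -log10(2.0 x 10^(-1))
pH = 0.699

0.699


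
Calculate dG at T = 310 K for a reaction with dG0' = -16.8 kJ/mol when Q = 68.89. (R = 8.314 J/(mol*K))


dG = dG0' + RT * ln(Q) / 1000
dG = -16.8 + 8.314 * 310 * ln(68.89) / 1000
dG = -5.8914 kJ/mol

-5.8914 kJ/mol


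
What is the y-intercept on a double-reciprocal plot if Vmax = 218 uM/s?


y-intercept = 1/Vmax
= 1/218
= 0.0046 s/uM

0.0046 s/uM


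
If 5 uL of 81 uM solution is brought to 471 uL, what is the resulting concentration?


C2 = C1 * V1 / V2
C2 = 81 * 5 / 471
C2 = 0.8599 uM

0.8599 uM


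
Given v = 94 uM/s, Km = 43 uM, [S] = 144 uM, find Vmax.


Vmax = v * (Km + [S]) / [S]
Vmax = 94 * (43 + 144) / 144
Vmax = 122.0694 uM/s

122.0694 uM/s


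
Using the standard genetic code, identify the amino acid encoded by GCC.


Standard genetic code lookup.
Codon GCC -> Ala

Ala


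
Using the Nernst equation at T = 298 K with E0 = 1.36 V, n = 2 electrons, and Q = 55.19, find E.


E = E0 - (RT/nF) * ln(Q)
E = 1.36 - (8.314 * 298 / (2 * 96485)) * ln(55.19)
E = 1.3085 V

1.3085 V


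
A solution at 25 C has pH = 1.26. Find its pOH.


pOH = 14 - pH
pOH = 14 - 1.26
pOH = 12.74

12.74


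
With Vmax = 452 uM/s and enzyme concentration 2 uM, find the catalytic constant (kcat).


kcat = Vmax / [E]t
kcat = 452 / 2
kcat = 226.0 s^-1

226.0 s^-1


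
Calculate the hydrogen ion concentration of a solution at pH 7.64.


[H+] = 10^(-pH)
[H+] = 10^(-7.64)
[H+] = 2.291e-08 M

2.291e-08 M


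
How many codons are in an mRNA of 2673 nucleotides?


codons = nucleotides / 3
codons = 2673 / 3 = 891

891


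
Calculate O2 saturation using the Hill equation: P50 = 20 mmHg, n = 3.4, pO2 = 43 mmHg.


Y = pO2^n / (P50^n + pO2^n)
Y = 43^3.4 / (20^3.4 + 43^3.4)
Y = 93.1%

93.1%


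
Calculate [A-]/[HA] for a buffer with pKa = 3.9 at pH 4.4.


[A-]/[HA] = 10^(pH - pKa)
= 10^(4.4 - 3.9)
= 3.1623

3.1623


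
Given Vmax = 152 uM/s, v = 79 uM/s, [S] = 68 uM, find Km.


Km = [S] * (Vmax - v) / v
Km = 68 * (152 - 79) / 79
Km = 62.8354 uM

62.8354 uM


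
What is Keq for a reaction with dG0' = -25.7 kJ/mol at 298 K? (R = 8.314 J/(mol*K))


Keq = exp(-dG0 * 1000 / (R * T))
Keq = exp(-(-25.7) * 1000 / (8.314 * 298))
Keq = 31986.1663

31986.1663


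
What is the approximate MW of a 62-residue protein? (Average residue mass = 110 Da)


MW = n_residues * 110 Da
MW = 62 * 110
MW = 6820 Da

6820 Da


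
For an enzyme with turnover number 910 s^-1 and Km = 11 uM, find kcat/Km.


Catalytic efficiency = kcat / Km
= 910 / 11
= 82.7273 uM^-1*s^-1

82.7273 uM^-1*s^-1


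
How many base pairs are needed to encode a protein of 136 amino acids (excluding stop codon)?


Each amino acid = 1 codon = 3 bp
bp = 136 * 3 = 408 bp

408 bp


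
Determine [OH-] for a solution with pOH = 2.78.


[OH-] = 10^(-pOH)
[OH-] = 10^(-2.78)
[OH-] = 0.0017 M

0.0017 M


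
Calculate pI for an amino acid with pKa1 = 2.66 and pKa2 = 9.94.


pI = (pKa1 + pKa2) / 2
pI = (2.66 + 9.94) / 2
pI = 6.3

6.3


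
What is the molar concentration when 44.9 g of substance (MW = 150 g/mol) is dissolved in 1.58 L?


C = (mass / MW) / volume
C = (44.9 / 150) / 1.58
C = 0.1895 M

0.1895 M


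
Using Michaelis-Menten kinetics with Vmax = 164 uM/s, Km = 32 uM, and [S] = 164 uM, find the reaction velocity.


v = Vmax * [S] / (Km + [S])
v = 164 * 164 / (32 + 164)
v = 137.2245 uM/s

137.2245 uM/s


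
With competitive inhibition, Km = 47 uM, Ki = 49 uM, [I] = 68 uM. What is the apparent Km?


Km_app = Km * (1 + [I]/Ki)
Km_app = 47 * (1 + 68/49)
Km_app = 112.2245 uM

112.2245 uM


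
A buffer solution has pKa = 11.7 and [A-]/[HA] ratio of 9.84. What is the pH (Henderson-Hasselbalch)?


pH = pKa + log10([A-]/[HA])
pH = 11.7 + log10(9.84)
pH = 12.693

12.693


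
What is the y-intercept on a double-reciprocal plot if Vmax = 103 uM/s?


y-intercept = 1/Vmax
= 1/103
= 0.0097 s/uM

0.0097 s/uM


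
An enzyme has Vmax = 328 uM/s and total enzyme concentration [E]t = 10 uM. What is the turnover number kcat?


kcat = Vmax / [E]t
kcat = 328 / 10
kcat = 32.8 s^-1

32.8 s^-1


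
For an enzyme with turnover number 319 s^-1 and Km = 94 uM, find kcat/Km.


Catalytic efficiency = kcat / Km
= 319 / 94
= 3.3936 uM^-1*s^-1

3.3936 uM^-1*s^-1


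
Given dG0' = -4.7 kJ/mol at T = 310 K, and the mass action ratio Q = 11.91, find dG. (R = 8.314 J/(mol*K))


dG = dG0' + RT * ln(Q) / 1000
dG = -4.7 + 8.314 * 310 * ln(11.91) / 1000
dG = 1.685 kJ/mol

1.685 kJ/mol


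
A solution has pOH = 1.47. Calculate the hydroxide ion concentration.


[OH-] = 10^(-pOH)
[OH-] = 10^(-1.47)
[OH-] = 0.0339 M

0.0339 M


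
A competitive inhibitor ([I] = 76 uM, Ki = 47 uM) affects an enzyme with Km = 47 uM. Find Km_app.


Km_app = Km * (1 + [I]/Ki)
Km_app = 47 * (1 + 76/47)
Km_app = 123.0 uM

123.0 uM


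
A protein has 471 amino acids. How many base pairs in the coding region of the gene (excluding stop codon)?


Each amino acid = 1 codon = 3 bp
bp = 471 * 3 = 1413 bp

1413 bp


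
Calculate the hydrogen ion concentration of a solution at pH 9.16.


[H+] = 10^(-pH)
[H+] = 10^(-9.16)
[H+] = 6.918e-10 M

6.918e-10 M


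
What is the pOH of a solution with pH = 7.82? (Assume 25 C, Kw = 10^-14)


pOH = 14 - pH
pOH = 14 - 7.82
pOH = 6.18

6.18


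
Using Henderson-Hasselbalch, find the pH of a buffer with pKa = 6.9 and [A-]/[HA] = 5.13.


pH = pKa + log10([A-]/[HA])
pH = 6.9 + log10(5.13)
pH = 7.6101

7.6101


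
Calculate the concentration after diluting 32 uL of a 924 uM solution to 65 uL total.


C2 = C1 * V1 / V2
C2 = 924 * 32 / 65
C2 = 454.8923 uM

454.8923 uM


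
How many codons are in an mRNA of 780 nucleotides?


codons = nucleotides / 3
codons = 780 / 3 = 260

260


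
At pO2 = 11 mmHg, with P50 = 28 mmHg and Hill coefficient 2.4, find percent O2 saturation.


Y = pO2^n / (P50^n + pO2^n)
Y = 11^2.4 / (28^2.4 + 11^2.4)
Y = 9.6%

9.6%


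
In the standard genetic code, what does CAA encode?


Standard genetic code lookup.
Codon CAA -> Gln

Gln


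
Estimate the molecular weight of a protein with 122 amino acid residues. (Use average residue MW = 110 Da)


MW = n_residues * 110 Da
MW = 122 * 110
MW = 13420 Da

13420 Da


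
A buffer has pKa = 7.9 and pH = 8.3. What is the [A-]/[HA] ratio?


[A-]/[HA] = 10^(pH - pKa)
= 10^(8.3 - 7.9)
= 2.5119

2.5119


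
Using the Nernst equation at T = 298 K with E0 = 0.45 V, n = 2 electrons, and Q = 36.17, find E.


E = E0 - (RT/nF) * ln(Q)
E = 0.45 - (8.314 * 298 / (2 * 96485)) * ln(36.17)
E = 0.4039 V

0.4039 V


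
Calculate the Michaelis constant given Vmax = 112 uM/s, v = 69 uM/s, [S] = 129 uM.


Km = [S] * (Vmax - v) / v
Km = 129 * (112 - 69) / 69
Km = 80.3913 uM

80.3913 uM


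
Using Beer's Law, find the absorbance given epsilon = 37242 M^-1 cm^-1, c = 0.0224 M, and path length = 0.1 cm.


A = epsilon * c * l
A = 37242 * 0.0224 * 0.1
A = 83.4221

83.4221


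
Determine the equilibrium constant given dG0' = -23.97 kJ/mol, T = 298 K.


Keq = exp(-dG0 * 1000 / (R * T))
Keq = exp(-(-23.97) * 1000 / (8.314 * 298))
Keq = 15911.4542

15911.4542


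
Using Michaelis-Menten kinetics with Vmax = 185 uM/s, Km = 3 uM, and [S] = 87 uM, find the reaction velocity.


v = Vmax * [S] / (Km + [S])
v = 185 * 87 / (3 + 87)
v = 178.8333 uM/s

178.8333 uM/s


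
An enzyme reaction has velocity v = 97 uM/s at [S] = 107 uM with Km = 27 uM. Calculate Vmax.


Vmax = v * (Km + [S]) / [S]
Vmax = 97 * (27 + 107) / 107
Vmax = 121.4766 uM/s

121.4766 uM/s


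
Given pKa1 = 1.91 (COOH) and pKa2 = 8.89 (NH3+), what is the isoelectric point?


pI = (pKa1 + pKa2) / 2
pI = (1.91 + 8.89) / 2
pI = 5.4

5.4


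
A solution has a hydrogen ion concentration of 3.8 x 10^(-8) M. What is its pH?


pH = -log10([H+])
pH = -log10(3.8 x 10^(-8))
pH = 7.4202

7.4202


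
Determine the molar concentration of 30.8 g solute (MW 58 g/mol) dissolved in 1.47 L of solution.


C = (mass / MW) / volume
C = (30.8 / 58) / 1.47
C = 0.3612 M

0.3612 M


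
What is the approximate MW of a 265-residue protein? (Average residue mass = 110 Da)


MW = n_residues * 110 Da
MW = 265 * 110
MW = 29150 Da

29150 Da


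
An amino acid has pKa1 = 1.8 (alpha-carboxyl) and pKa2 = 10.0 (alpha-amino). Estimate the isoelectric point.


pI = (pKa1 + pKa2) / 2
pI = (1.8 + 10.0) / 2
pI = 5.9

5.9


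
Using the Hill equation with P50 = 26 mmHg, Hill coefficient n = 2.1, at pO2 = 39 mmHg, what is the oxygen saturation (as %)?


Y = pO2^n / (P50^n + pO2^n)
Y = 39^2.1 / (26^2.1 + 39^2.1)
Y = 70.09%

70.09%
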